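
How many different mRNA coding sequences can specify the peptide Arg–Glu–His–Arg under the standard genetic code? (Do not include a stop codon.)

144

Arg: 6 codons.
Glu: 2 codons.
His: 2 codons.
Arg: 6 codons.
6 × 2 × 2 × 6 = 144.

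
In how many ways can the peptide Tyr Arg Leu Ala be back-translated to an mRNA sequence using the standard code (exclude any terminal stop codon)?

Tyr: 2 codons.
Arg: 6 codons.
Leu: 6 codons.
Ala: 4 codons.
2 × 6 × 6 × 4 = 288.

288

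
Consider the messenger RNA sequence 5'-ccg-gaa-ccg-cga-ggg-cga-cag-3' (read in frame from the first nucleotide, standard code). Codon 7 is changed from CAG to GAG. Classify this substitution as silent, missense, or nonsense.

Position 19 falls in codon 7: CAG → Gln.
After the substitution the codon is GAG → Glu.
Gln ≠ Glu, so this is a missense mutation.

missense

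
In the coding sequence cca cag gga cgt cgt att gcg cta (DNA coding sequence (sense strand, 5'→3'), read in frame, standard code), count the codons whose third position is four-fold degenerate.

Codon 1 CCA (Pro): third position 4-fold.
Codon 2 CAG (Gln): third position 2-fold.
Codon 3 GGA (Gly): third position 4-fold.
Codon 4 CGT (Arg): third position 4-fold.
Codon 5 CGT (Arg): third position 4-fold.
Codon 6 ATT (Ile): third position 3-fold.
Codon 7 GCG (Ala): third position 4-fold.
Codon 8 CTA (Leu): third position 4-fold.
Four-fold degenerate third positions: 6.

6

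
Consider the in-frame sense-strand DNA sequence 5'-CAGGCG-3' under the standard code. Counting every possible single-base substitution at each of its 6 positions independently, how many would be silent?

Codon 1 (CAG, Gln): 1 synonymous substitution.
Codon 2 (GCG, Ala): 3 synonymous substitutions.
Total: 1 + 3 = 4.

4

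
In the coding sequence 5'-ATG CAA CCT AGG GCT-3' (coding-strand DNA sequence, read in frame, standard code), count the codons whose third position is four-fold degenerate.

2

Codon 1 ATG (Met): third position 1-fold.
Codon 2 CAA (Gln): third position 2-fold.
Codon 3 CCT (Pro): third position 4-fold.
Codon 4 AGG (Arg): third position 2-fold.
Codon 5 GCT (Ala): third position 4-fold.
Four-fold degenerate third positions: 2.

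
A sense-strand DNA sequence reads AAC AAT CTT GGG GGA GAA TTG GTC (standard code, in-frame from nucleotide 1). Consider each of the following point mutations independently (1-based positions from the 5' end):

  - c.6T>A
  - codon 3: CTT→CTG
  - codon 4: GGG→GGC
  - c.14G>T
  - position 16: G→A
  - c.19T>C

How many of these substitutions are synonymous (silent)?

Codon 2: AAT (Asn) → AAA (Lys) — missense.
Codon 3: CTT (Leu) → CTG (Leu) — synonymous.
Codon 4: GGG (Gly) → GGC (Gly) — synonymous.
Codon 5: GGA (Gly) → GTA (Val) — missense.
Codon 6: GAA (Glu) → AAA (Lys) — missense.
Codon 7: TTG (Leu) → CTG (Leu) — synonymous.
Synonymous: 3 of 6.

3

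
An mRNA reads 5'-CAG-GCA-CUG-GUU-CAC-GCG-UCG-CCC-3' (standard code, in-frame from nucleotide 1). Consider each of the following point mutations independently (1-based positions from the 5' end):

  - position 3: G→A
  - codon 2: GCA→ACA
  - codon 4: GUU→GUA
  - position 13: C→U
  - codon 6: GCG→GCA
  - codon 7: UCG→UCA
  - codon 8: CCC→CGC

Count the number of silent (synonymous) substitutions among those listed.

Codon 1: CAG (Gln) → CAA (Gln) — synonymous.
Codon 2: GCA (Ala) → ACA (Thr) — missense.
Codon 4: GUU (Val) → GUA (Val) — synonymous.
Codon 5: CAC (His) → UAC (Tyr) — missense.
Codon 6: GCG (Ala) → GCA (Ala) — synonymous.
Codon 7: UCG (Ser) → UCA (Ser) — synonymous.
Codon 8: CCC (Pro) → CGC (Arg) — missense.
Synonymous: 4 of 7.

4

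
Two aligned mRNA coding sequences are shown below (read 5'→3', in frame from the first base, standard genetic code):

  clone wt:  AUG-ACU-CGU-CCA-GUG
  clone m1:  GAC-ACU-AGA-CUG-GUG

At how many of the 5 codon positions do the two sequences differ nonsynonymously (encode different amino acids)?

Codon 1: AUG Met / GAC Asp — nonsynonymous.
Codon 2: ACU Thr / ACU Thr — identical.
Codon 3: CGU Arg / AGA Arg — synonymous.
Codon 4: CCA Pro / CUG Leu — nonsynonymous.
Codon 5: GUG Val / GUG Val — identical.
Nonsynonymous differences: 2.

2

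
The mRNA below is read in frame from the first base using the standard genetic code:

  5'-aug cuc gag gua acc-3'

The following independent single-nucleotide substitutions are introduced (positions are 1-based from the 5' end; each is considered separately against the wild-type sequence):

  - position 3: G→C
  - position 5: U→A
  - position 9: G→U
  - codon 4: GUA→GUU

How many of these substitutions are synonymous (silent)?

1

Codon 1: AUG (Met) → AUC (Ile) — missense.
Codon 2: CUC (Leu) → CAC (His) — missense.
Codon 3: GAG (Glu) → GAU (Asp) — missense.
Codon 4: GUA (Val) → GUU (Val) — synonymous.
Synonymous: 1 of 4.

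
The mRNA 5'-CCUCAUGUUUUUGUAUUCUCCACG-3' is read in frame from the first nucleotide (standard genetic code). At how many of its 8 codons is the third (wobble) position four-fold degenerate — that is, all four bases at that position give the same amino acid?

Codon 1 CCU (Pro): third position 4-fold.
Codon 2 CAU (His): third position 2-fold.
Codon 3 GUU (Val): third position 4-fold.
Codon 4 UUU (Phe): third position 2-fold.
Codon 5 GUA (Val): third position 4-fold.
Codon 6 UUC (Phe): third position 2-fold.
Codon 7 UCC (Ser): third position 4-fold.
Codon 8 ACG (Thr): third position 4-fold.
Four-fold degenerate third positions: 5.

5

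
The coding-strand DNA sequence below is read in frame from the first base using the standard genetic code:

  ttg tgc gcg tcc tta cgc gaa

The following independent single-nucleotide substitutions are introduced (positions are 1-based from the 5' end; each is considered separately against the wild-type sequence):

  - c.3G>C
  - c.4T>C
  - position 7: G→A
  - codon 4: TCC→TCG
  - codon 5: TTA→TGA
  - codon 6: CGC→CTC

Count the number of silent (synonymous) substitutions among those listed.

Codon 1: TTG (Leu) → TTC (Phe) — missense.
Codon 2: TGC (Cys) → CGC (Arg) — missense.
Codon 3: GCG (Ala) → ACG (Thr) — missense.
Codon 4: TCC (Ser) → TCG (Ser) — synonymous.
Codon 5: TTA (Leu) → TGA (Stop) — nonsense.
Codon 6: CGC (Arg) → CTC (Leu) — missense.
Synonymous: 1 of 6.

1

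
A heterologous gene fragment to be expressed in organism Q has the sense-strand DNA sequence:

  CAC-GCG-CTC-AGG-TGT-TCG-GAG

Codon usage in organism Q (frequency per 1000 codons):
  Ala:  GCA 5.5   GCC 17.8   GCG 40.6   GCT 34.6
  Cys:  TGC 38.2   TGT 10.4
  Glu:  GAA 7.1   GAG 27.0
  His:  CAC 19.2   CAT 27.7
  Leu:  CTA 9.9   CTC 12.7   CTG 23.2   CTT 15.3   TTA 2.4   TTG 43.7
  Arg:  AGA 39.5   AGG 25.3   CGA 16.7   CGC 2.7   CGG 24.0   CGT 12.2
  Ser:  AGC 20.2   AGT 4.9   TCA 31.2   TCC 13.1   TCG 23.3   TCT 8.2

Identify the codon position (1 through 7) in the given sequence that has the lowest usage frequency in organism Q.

Codon 1 CAC (His): 19.2 per 1000.
Codon 2 GCG (Ala): 40.6 per 1000.
Codon 3 CTC (Leu): 12.7 per 1000.
Codon 4 AGG (Arg): 25.3 per 1000.
Codon 5 TGT (Cys): 10.4 per 1000.
Codon 6 TCG (Ser): 23.3 per 1000.
Codon 7 GAG (Glu): 27.0 per 1000.
Lowest frequency is 10.4 at codon 5.

5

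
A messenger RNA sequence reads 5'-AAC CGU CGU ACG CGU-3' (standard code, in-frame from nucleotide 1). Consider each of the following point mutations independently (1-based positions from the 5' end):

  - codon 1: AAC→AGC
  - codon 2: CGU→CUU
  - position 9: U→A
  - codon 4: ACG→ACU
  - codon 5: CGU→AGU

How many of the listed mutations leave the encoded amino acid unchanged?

Codon 1: AAC (Asn) → AGC (Ser) — missense.
Codon 2: CGU (Arg) → CUU (Leu) — missense.
Codon 3: CGU (Arg) → CGA (Arg) — synonymous.
Codon 4: ACG (Thr) → ACU (Thr) — synonymous.
Codon 5: CGU (Arg) → AGU (Ser) — missense.
Synonymous: 2 of 5.

2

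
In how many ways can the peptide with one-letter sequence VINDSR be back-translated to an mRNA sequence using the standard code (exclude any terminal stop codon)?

1728

Val: 4 codons.
Ile: 3 codons.
Asn: 2 codons.
Asp: 2 codons.
Ser: 6 codons.
Arg: 6 codons.
4 × 3 × 2 × 2 × 6 × 6 = 1728.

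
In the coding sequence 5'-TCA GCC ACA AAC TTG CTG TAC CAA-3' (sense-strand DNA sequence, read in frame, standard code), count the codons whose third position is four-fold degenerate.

Codon 1 TCA (Ser): third position 4-fold.
Codon 2 GCC (Ala): third position 4-fold.
Codon 3 ACA (Thr): third position 4-fold.
Codon 4 AAC (Asn): third position 2-fold.
Codon 5 TTG (Leu): third position 2-fold.
Codon 6 CTG (Leu): third position 4-fold.
Codon 7 TAC (Tyr): third position 2-fold.
Codon 8 CAA (Gln): third position 2-fold.
Four-fold degenerate third positions: 4.

4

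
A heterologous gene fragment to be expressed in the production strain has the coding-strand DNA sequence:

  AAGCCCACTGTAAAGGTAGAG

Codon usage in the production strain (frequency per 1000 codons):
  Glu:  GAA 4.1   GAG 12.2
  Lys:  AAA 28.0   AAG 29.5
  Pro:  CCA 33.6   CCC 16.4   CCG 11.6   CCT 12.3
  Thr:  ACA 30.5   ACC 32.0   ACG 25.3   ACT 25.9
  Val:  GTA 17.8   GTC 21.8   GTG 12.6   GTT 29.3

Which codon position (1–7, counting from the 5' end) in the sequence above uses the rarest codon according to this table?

7

Codon 1 AAG (Lys): 29.5 per 1000.
Codon 2 CCC (Pro): 16.4 per 1000.
Codon 3 ACT (Thr): 25.9 per 1000.
Codon 4 GTA (Val): 17.8 per 1000.
Codon 5 AAG (Lys): 29.5 per 1000.
Codon 6 GTA (Val): 17.8 per 1000.
Codon 7 GAG (Glu): 12.2 per 1000.
Lowest frequency is 12.2 at codon 7.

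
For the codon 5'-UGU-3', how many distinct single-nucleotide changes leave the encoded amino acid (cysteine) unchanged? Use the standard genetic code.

Position 1: none → 0 synonymous.
Position 2: none → 0 synonymous.
Position 3: UGC → 1 synonymous.
Total: 0 + 0 + 1 = 1.

1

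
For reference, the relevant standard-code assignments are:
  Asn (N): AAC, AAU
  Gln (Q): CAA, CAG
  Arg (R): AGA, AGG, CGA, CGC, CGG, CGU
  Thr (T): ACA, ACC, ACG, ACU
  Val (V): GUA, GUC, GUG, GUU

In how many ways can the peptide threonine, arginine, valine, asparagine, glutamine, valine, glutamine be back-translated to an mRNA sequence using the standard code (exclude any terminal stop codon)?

Thr: 4 codons.
Arg: 6 codons.
Val: 4 codons.
Asn: 2 codons.
Gln: 2 codons.
Val: 4 codons.
Gln: 2 codons.
4 × 6 × 4 × 2 × 2 × 4 × 2 = 3072.

3072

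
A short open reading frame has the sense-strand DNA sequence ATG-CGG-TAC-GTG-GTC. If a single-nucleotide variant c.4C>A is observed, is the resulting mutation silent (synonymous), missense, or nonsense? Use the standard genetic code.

Position 4 falls in codon 2: CGG → Arg.
After the substitution the codon is AGG → Arg.
Both encode Arg, so the change is synonymous.

silent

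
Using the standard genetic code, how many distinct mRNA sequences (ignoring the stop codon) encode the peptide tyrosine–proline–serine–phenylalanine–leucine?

Tyr: 2 codons.
Pro: 4 codons.
Ser: 6 codons.
Phe: 2 codons.
Leu: 6 codons.
2 × 4 × 6 × 2 × 6 = 576.

576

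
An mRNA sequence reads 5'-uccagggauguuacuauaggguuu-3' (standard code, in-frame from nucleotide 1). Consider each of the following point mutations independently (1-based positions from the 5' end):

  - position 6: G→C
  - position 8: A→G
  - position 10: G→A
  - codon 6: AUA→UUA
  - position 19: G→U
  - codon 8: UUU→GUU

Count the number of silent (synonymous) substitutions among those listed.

0

Codon 2: AGG (Arg) → AGC (Ser) — missense.
Codon 3: GAU (Asp) → GGU (Gly) — missense.
Codon 4: GUU (Val) → AUU (Ile) — missense.
Codon 6: AUA (Ile) → UUA (Leu) — missense.
Codon 7: GGG (Gly) → UGG (Trp) — missense.
Codon 8: UUU (Phe) → GUU (Val) — missense.
Synonymous: 0 of 6.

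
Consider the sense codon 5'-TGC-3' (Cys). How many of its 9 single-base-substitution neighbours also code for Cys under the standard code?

Position 1: none → 0 synonymous.
Position 2: none → 0 synonymous.
Position 3: TGT → 1 synonymous.
Total: 0 + 0 + 1 = 1.

1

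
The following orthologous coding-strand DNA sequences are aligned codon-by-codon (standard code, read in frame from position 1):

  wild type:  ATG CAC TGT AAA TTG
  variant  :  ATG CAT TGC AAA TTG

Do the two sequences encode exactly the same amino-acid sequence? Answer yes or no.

Codon 1: ATG Met / ATG Met — identical.
Codon 2: CAC His / CAT His — synonymous.
Codon 3: TGT Cys / TGC Cys — synonymous.
Codon 4: AAA Lys / AAA Lys — identical.
Codon 5: TTG Leu / TTG Leu — identical.
Nonsynonymous differences: 0 → same protein.

yes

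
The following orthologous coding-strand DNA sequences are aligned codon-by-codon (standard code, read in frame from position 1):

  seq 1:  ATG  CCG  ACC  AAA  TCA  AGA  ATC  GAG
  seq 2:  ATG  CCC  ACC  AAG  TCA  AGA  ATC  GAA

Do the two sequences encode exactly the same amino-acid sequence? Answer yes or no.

yes

Codon 1: ATG Met / ATG Met — identical.
Codon 2: CCG Pro / CCC Pro — synonymous.
Codon 3: ACC Thr / ACC Thr — identical.
Codon 4: AAA Lys / AAG Lys — synonymous.
Codon 5: TCA Ser / TCA Ser — identical.
Codon 6: AGA Arg / AGA Arg — identical.
Codon 7: ATC Ile / ATC Ile — identical.
Codon 8: GAG Glu / GAA Glu — synonymous.
Nonsynonymous differences: 0 → same protein.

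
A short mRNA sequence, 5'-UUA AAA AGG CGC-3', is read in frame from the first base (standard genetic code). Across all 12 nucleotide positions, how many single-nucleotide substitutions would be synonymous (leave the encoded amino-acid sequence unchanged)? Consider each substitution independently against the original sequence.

8

Codon 1 (UUA, Leu): 2 synonymous substitutions.
Codon 2 (AAA, Lys): 1 synonymous substitution.
Codon 3 (AGG, Arg): 2 synonymous substitutions.
Codon 4 (CGC, Arg): 3 synonymous substitutions.
Total: 2 + 1 + 2 + 3 = 8.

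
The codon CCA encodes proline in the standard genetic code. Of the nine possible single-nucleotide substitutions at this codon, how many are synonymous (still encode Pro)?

3

Position 1: none → 0 synonymous.
Position 2: none → 0 synonymous.
Position 3: CCT, CCC, CCG → 3 synonymous.
Total: 0 + 0 + 3 = 3.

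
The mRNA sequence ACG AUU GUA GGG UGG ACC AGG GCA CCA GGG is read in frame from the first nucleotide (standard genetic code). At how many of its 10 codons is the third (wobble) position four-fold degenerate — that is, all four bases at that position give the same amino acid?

Codon 1 ACG (Thr): third position 4-fold.
Codon 2 AUU (Ile): third position 3-fold.
Codon 3 GUA (Val): third position 4-fold.
Codon 4 GGG (Gly): third position 4-fold.
Codon 5 UGG (Trp): third position 1-fold.
Codon 6 ACC (Thr): third position 4-fold.
Codon 7 AGG (Arg): third position 2-fold.
Codon 8 GCA (Ala): third position 4-fold.
Codon 9 CCA (Pro): third position 4-fold.
Codon 10 GGG (Gly): third position 4-fold.
Four-fold degenerate third positions: 7.

7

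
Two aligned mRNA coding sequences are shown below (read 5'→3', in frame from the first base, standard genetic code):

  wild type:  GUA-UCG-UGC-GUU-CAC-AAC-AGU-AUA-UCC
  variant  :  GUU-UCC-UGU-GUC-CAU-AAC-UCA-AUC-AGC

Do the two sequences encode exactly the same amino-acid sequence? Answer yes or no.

Codon 1: GUA Val / GUU Val — synonymous.
Codon 2: UCG Ser / UCC Ser — synonymous.
Codon 3: UGC Cys / UGU Cys — synonymous.
Codon 4: GUU Val / GUC Val — synonymous.
Codon 5: CAC His / CAU His — synonymous.
Codon 6: AAC Asn / AAC Asn — identical.
Codon 7: AGU Ser / UCA Ser — synonymous.
Codon 8: AUA Ile / AUC Ile — synonymous.
Codon 9: UCC Ser / AGC Ser — synonymous.
Nonsynonymous differences: 0 → same protein.

yes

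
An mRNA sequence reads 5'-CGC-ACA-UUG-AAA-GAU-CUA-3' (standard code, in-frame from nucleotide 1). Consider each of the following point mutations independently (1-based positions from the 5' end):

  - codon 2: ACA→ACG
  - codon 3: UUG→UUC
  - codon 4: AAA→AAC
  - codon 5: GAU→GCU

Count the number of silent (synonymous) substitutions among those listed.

Codon 2: ACA (Thr) → ACG (Thr) — synonymous.
Codon 3: UUG (Leu) → UUC (Phe) — missense.
Codon 4: AAA (Lys) → AAC (Asn) — missense.
Codon 5: GAU (Asp) → GCU (Ala) — missense.
Synonymous: 1 of 4.

1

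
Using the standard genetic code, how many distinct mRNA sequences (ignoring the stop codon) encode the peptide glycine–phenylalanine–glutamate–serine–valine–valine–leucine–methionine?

9216

Gly: 4 codons.
Phe: 2 codons.
Glu: 2 codons.
Ser: 6 codons.
Val: 4 codons.
Val: 4 codons.
Leu: 6 codons.
Met: 1 codon.
4 × 2 × 2 × 6 × 4 × 4 × 6 × 1 = 9216.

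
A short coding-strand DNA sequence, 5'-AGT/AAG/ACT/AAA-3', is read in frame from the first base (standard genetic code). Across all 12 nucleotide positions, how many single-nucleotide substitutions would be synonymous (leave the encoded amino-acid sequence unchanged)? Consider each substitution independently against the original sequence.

Codon 1 (AGT, Ser): 1 synonymous substitution.
Codon 2 (AAG, Lys): 1 synonymous substitution.
Codon 3 (ACT, Thr): 3 synonymous substitutions.
Codon 4 (AAA, Lys): 1 synonymous substitution.
Total: 1 + 1 + 3 + 1 = 6.

6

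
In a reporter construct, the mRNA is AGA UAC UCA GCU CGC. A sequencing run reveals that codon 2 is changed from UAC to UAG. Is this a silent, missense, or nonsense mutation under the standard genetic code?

nonsense

Position 6 falls in codon 2: UAC → Tyr.
After the substitution the codon is UAG → Stop.
The new codon is a stop codon, so this is a nonsense mutation.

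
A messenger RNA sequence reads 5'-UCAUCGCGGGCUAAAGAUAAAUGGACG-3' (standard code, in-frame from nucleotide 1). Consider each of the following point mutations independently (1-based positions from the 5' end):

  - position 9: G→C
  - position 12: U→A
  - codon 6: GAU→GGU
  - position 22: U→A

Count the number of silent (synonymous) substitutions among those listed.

Codon 3: CGG (Arg) → CGC (Arg) — synonymous.
Codon 4: GCU (Ala) → GCA (Ala) — synonymous.
Codon 6: GAU (Asp) → GGU (Gly) — missense.
Codon 8: UGG (Trp) → AGG (Arg) — missense.
Synonymous: 2 of 4.

2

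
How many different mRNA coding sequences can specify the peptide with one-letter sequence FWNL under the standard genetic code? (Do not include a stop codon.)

24

Phe: 2 codons.
Trp: 1 codon.
Asn: 2 codons.
Leu: 6 codons.
2 × 1 × 2 × 6 = 24.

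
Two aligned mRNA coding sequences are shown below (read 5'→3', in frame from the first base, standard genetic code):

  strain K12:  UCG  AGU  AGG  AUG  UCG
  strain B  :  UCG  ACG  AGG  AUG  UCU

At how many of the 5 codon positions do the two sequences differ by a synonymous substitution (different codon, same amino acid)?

1

Codon 1: UCG Ser / UCG Ser — identical.
Codon 2: AGU Ser / ACG Thr — nonsynonymous.
Codon 3: AGG Arg / AGG Arg — identical.
Codon 4: AUG Met / AUG Met — identical.
Codon 5: UCG Ser / UCU Ser — synonymous.
Synonymous differences: 1.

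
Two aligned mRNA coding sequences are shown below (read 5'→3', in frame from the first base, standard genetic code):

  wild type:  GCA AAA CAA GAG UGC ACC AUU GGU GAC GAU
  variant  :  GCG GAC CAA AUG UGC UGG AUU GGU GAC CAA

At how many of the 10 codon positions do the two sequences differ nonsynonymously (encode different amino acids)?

4

Codon 1: GCA Ala / GCG Ala — synonymous.
Codon 2: AAA Lys / GAC Asp — nonsynonymous.
Codon 3: CAA Gln / CAA Gln — identical.
Codon 4: GAG Glu / AUG Met — nonsynonymous.
Codon 5: UGC Cys / UGC Cys — identical.
Codon 6: ACC Thr / UGG Trp — nonsynonymous.
Codon 7: AUU Ile / AUU Ile — identical.
Codon 8: GGU Gly / GGU Gly — identical.
Codon 9: GAC Asp / GAC Asp — identical.
Codon 10: GAU Asp / CAA Gln — nonsynonymous.
Nonsynonymous differences: 4.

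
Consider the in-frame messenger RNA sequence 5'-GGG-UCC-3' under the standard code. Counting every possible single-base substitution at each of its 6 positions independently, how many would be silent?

6

Codon 1 (GGG, Gly): 3 synonymous substitutions.
Codon 2 (UCC, Ser): 3 synonymous substitutions.
Total: 3 + 3 = 6.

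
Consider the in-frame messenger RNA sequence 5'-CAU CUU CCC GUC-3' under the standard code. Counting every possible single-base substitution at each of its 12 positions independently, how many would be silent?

10

Codon 1 (CAU, His): 1 synonymous substitution.
Codon 2 (CUU, Leu): 3 synonymous substitutions.
Codon 3 (CCC, Pro): 3 synonymous substitutions.
Codon 4 (GUC, Val): 3 synonymous substitutions.
Total: 1 + 3 + 3 + 3 = 10.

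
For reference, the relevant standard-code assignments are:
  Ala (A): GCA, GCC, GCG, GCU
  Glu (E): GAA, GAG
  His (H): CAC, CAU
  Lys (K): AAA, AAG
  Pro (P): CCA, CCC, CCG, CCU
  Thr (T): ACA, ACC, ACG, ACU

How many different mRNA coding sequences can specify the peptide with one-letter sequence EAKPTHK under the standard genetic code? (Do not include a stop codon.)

1024

Glu: 2 codons.
Ala: 4 codons.
Lys: 2 codons.
Pro: 4 codons.
Thr: 4 codons.
His: 2 codons.
Lys: 2 codons.
2 × 4 × 2 × 4 × 4 × 2 × 2 = 1024.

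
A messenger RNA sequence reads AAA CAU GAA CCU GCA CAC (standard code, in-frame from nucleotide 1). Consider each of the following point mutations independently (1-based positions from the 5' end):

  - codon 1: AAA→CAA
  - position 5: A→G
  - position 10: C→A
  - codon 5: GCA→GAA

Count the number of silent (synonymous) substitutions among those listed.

0

Codon 1: AAA (Lys) → CAA (Gln) — missense.
Codon 2: CAU (His) → CGU (Arg) — missense.
Codon 4: CCU (Pro) → ACU (Thr) — missense.
Codon 5: GCA (Ala) → GAA (Glu) — missense.
Synonymous: 0 of 4.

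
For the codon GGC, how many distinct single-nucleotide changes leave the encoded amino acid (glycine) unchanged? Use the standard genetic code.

3

Position 1: none → 0 synonymous.
Position 2: none → 0 synonymous.
Position 3: GGT, GGA, GGG → 3 synonymous.
Total: 0 + 0 + 3 = 3.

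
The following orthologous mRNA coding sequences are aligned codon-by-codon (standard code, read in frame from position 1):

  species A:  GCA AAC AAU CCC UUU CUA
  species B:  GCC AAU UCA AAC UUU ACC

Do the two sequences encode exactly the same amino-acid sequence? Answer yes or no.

Codon 1: GCA Ala / GCC Ala — synonymous.
Codon 2: AAC Asn / AAU Asn — synonymous.
Codon 3: AAU Asn / UCA Ser — nonsynonymous.
Codon 4: CCC Pro / AAC Asn — nonsynonymous.
Codon 5: UUU Phe / UUU Phe — identical.
Codon 6: CUA Leu / ACC Thr — nonsynonymous.
Nonsynonymous differences: 3 → different protein.

no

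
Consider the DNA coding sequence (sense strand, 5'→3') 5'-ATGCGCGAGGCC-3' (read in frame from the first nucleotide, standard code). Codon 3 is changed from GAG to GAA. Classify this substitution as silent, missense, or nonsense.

silent

Position 9 falls in codon 3: GAG → Glu.
After the substitution the codon is GAA → Glu.
Both encode Glu, so the change is synonymous.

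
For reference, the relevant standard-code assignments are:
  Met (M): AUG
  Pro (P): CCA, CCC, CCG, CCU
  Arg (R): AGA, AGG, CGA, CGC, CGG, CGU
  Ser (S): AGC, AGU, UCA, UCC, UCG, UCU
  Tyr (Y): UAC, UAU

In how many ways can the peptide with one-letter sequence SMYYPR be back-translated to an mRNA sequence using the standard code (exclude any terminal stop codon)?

Ser: 6 codons.
Met: 1 codon.
Tyr: 2 codons.
Tyr: 2 codons.
Pro: 4 codons.
Arg: 6 codons.
6 × 1 × 2 × 2 × 4 × 6 = 576.

576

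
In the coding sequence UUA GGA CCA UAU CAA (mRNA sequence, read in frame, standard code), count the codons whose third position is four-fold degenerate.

2

Codon 1 UUA (Leu): third position 2-fold.
Codon 2 GGA (Gly): third position 4-fold.
Codon 3 CCA (Pro): third position 4-fold.
Codon 4 UAU (Tyr): third position 2-fold.
Codon 5 CAA (Gln): third position 2-fold.
Four-fold degenerate third positions: 2.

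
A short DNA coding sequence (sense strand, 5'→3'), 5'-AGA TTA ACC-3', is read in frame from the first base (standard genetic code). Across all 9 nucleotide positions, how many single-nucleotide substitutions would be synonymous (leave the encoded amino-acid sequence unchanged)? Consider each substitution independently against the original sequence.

Codon 1 (AGA, Arg): 2 synonymous substitutions.
Codon 2 (TTA, Leu): 2 synonymous substitutions.
Codon 3 (ACC, Thr): 3 synonymous substitutions.
Total: 2 + 2 + 3 = 7.

7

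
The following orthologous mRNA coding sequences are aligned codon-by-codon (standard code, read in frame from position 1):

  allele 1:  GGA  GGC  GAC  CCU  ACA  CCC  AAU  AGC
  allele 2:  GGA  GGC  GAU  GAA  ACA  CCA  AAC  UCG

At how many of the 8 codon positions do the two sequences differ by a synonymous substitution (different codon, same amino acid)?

Codon 1: GGA Gly / GGA Gly — identical.
Codon 2: GGC Gly / GGC Gly — identical.
Codon 3: GAC Asp / GAU Asp — synonymous.
Codon 4: CCU Pro / GAA Glu — nonsynonymous.
Codon 5: ACA Thr / ACA Thr — identical.
Codon 6: CCC Pro / CCA Pro — synonymous.
Codon 7: AAU Asn / AAC Asn — synonymous.
Codon 8: AGC Ser / UCG Ser — synonymous.
Synonymous differences: 4.

4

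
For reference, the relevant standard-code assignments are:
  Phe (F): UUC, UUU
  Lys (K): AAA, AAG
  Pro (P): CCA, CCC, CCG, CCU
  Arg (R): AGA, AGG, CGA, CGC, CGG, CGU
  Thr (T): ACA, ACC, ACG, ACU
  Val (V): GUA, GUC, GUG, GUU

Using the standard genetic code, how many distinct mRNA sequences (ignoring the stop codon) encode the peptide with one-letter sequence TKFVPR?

Thr: 4 codons.
Lys: 2 codons.
Phe: 2 codons.
Val: 4 codons.
Pro: 4 codons.
Arg: 6 codons.
4 × 2 × 2 × 4 × 4 × 6 = 1536.

1536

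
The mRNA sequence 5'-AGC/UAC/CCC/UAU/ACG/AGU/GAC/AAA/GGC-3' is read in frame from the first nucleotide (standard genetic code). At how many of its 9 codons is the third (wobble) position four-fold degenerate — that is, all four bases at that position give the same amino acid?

3

Codon 1 AGC (Ser): third position 2-fold.
Codon 2 UAC (Tyr): third position 2-fold.
Codon 3 CCC (Pro): third position 4-fold.
Codon 4 UAU (Tyr): third position 2-fold.
Codon 5 ACG (Thr): third position 4-fold.
Codon 6 AGU (Ser): third position 2-fold.
Codon 7 GAC (Asp): third position 2-fold.
Codon 8 AAA (Lys): third position 2-fold.
Codon 9 GGC (Gly): third position 4-fold.
Four-fold degenerate third positions: 3.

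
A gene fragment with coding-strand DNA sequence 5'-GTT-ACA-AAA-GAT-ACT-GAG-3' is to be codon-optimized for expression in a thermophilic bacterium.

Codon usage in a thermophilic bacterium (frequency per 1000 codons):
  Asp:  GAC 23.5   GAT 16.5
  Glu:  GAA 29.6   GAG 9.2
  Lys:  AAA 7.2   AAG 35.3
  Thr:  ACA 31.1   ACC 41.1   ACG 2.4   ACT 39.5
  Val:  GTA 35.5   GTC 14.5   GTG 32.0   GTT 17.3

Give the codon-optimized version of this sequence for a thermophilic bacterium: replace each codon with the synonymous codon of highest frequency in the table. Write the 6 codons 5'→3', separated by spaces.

GTA ACC AAG GAC ACC GAA

Codon 1 (Val): best is GTA at 35.5.
Codon 2 (Thr): best is ACC at 41.1.
Codon 3 (Lys): best is AAG at 35.3.
Codon 4 (Asp): best is GAC at 23.5.
Codon 5 (Thr): best is ACC at 41.1.
Codon 6 (Glu): best is GAA at 29.6.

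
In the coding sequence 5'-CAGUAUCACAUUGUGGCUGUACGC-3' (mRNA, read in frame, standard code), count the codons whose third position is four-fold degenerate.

4

Codon 1 CAG (Gln): third position 2-fold.
Codon 2 UAU (Tyr): third position 2-fold.
Codon 3 CAC (His): third position 2-fold.
Codon 4 AUU (Ile): third position 3-fold.
Codon 5 GUG (Val): third position 4-fold.
Codon 6 GCU (Ala): third position 4-fold.
Codon 7 GUA (Val): third position 4-fold.
Codon 8 CGC (Arg): third position 4-fold.
Four-fold degenerate third positions: 4.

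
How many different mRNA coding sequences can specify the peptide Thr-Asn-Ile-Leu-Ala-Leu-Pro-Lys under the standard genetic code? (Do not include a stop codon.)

Thr: 4 codons.
Asn: 2 codons.
Ile: 3 codons.
Leu: 6 codons.
Ala: 4 codons.
Leu: 6 codons.
Pro: 4 codons.
Lys: 2 codons.
4 × 2 × 3 × 6 × 4 × 6 × 4 × 2 = 27648.

27648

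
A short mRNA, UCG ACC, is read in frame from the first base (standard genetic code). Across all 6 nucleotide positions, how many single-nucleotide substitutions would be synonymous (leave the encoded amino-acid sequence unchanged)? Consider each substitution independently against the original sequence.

6

Codon 1 (UCG, Ser): 3 synonymous substitutions.
Codon 2 (ACC, Thr): 3 synonymous substitutions.
Total: 3 + 3 = 6.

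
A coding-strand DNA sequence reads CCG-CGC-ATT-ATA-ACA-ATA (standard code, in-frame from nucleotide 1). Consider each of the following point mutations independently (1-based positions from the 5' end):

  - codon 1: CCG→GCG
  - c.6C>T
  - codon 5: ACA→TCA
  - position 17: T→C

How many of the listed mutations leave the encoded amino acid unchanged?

1

Codon 1: CCG (Pro) → GCG (Ala) — missense.
Codon 2: CGC (Arg) → CGT (Arg) — synonymous.
Codon 5: ACA (Thr) → TCA (Ser) — missense.
Codon 6: ATA (Ile) → ACA (Thr) — missense.
Synonymous: 1 of 4.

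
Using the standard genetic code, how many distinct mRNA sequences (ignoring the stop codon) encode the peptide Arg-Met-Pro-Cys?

48

Arg: 6 codons.
Met: 1 codon.
Pro: 4 codons.
Cys: 2 codons.
6 × 1 × 4 × 2 = 48.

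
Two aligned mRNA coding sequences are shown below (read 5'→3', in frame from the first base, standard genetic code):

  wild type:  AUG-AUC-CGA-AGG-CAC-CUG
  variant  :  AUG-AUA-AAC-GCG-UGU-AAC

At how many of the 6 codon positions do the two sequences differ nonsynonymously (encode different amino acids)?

Codon 1: AUG Met / AUG Met — identical.
Codon 2: AUC Ile / AUA Ile — synonymous.
Codon 3: CGA Arg / AAC Asn — nonsynonymous.
Codon 4: AGG Arg / GCG Ala — nonsynonymous.
Codon 5: CAC His / UGU Cys — nonsynonymous.
Codon 6: CUG Leu / AAC Asn — nonsynonymous.
Nonsynonymous differences: 4.

4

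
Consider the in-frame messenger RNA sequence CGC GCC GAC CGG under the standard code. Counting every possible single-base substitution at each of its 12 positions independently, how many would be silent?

Codon 1 (CGC, Arg): 3 synonymous substitutions.
Codon 2 (GCC, Ala): 3 synonymous substitutions.
Codon 3 (GAC, Asp): 1 synonymous substitution.
Codon 4 (CGG, Arg): 4 synonymous substitutions.
Total: 3 + 3 + 1 + 4 = 11.

11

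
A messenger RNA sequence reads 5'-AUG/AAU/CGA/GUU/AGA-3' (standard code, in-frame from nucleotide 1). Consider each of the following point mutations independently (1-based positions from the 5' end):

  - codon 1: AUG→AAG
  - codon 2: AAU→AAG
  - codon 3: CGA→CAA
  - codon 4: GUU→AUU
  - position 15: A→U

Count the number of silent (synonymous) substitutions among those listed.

0

Codon 1: AUG (Met) → AAG (Lys) — missense.
Codon 2: AAU (Asn) → AAG (Lys) — missense.
Codon 3: CGA (Arg) → CAA (Gln) — missense.
Codon 4: GUU (Val) → AUU (Ile) — missense.
Codon 5: AGA (Arg) → AGU (Ser) — missense.
Synonymous: 0 of 5.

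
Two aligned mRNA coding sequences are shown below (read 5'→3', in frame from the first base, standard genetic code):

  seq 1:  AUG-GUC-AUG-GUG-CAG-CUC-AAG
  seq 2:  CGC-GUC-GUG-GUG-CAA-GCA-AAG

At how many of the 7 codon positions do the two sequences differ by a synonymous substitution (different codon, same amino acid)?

1

Codon 1: AUG Met / CGC Arg — nonsynonymous.
Codon 2: GUC Val / GUC Val — identical.
Codon 3: AUG Met / GUG Val — nonsynonymous.
Codon 4: GUG Val / GUG Val — identical.
Codon 5: CAG Gln / CAA Gln — synonymous.
Codon 6: CUC Leu / GCA Ala — nonsynonymous.
Codon 7: AAG Lys / AAG Lys — identical.
Synonymous differences: 1.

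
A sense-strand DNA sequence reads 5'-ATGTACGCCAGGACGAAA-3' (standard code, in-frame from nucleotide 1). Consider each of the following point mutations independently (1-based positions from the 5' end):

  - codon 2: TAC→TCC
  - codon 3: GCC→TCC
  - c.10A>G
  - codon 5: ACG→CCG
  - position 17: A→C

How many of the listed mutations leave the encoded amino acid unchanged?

Codon 2: TAC (Tyr) → TCC (Ser) — missense.
Codon 3: GCC (Ala) → TCC (Ser) — missense.
Codon 4: AGG (Arg) → GGG (Gly) — missense.
Codon 5: ACG (Thr) → CCG (Pro) — missense.
Codon 6: AAA (Lys) → ACA (Thr) — missense.
Synonymous: 0 of 5.

0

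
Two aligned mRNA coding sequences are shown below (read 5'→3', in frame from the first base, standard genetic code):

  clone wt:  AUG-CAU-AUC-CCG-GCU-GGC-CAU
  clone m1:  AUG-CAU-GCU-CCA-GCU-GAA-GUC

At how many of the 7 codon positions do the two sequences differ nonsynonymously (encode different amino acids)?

3

Codon 1: AUG Met / AUG Met — identical.
Codon 2: CAU His / CAU His — identical.
Codon 3: AUC Ile / GCU Ala — nonsynonymous.
Codon 4: CCG Pro / CCA Pro — synonymous.
Codon 5: GCU Ala / GCU Ala — identical.
Codon 6: GGC Gly / GAA Glu — nonsynonymous.
Codon 7: CAU His / GUC Val — nonsynonymous.
Nonsynonymous differences: 3.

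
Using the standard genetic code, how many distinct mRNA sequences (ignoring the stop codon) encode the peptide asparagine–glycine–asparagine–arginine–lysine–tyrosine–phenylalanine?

Asn: 2 codons.
Gly: 4 codons.
Asn: 2 codons.
Arg: 6 codons.
Lys: 2 codons.
Tyr: 2 codons.
Phe: 2 codons.
2 × 4 × 2 × 6 × 2 × 2 × 2 = 768.

768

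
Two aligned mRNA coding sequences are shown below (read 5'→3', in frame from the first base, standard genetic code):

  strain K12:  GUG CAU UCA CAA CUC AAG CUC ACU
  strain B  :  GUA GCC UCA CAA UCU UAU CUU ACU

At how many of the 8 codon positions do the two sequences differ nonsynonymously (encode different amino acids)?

3

Codon 1: GUG Val / GUA Val — synonymous.
Codon 2: CAU His / GCC Ala — nonsynonymous.
Codon 3: UCA Ser / UCA Ser — identical.
Codon 4: CAA Gln / CAA Gln — identical.
Codon 5: CUC Leu / UCU Ser — nonsynonymous.
Codon 6: AAG Lys / UAU Tyr — nonsynonymous.
Codon 7: CUC Leu / CUU Leu — synonymous.
Codon 8: ACU Thr / ACU Thr — identical.
Nonsynonymous differences: 3.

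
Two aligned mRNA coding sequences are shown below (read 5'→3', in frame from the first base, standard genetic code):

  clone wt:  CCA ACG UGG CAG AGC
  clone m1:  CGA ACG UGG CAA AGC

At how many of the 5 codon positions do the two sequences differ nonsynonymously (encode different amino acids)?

Codon 1: CCA Pro / CGA Arg — nonsynonymous.
Codon 2: ACG Thr / ACG Thr — identical.
Codon 3: UGG Trp / UGG Trp — identical.
Codon 4: CAG Gln / CAA Gln — synonymous.
Codon 5: AGC Ser / AGC Ser — identical.
Nonsynonymous differences: 1.

1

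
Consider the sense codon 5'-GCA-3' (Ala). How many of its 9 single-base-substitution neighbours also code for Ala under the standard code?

3

Position 1: none → 0 synonymous.
Position 2: none → 0 synonymous.
Position 3: GCT, GCC, GCG → 3 synonymous.
Total: 0 + 0 + 3 = 3.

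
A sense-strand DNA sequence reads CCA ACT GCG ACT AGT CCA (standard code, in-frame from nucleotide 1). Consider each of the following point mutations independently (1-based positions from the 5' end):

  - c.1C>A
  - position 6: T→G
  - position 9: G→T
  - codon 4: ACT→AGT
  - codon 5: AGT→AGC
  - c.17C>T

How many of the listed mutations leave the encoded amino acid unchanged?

Codon 1: CCA (Pro) → ACA (Thr) — missense.
Codon 2: ACT (Thr) → ACG (Thr) — synonymous.
Codon 3: GCG (Ala) → GCT (Ala) — synonymous.
Codon 4: ACT (Thr) → AGT (Ser) — missense.
Codon 5: AGT (Ser) → AGC (Ser) — synonymous.
Codon 6: CCA (Pro) → CTA (Leu) — missense.
Synonymous: 3 of 6.

3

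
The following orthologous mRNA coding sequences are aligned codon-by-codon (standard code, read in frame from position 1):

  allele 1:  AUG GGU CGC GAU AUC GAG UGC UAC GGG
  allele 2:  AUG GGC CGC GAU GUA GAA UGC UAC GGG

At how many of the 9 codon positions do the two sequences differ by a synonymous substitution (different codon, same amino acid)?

2

Codon 1: AUG Met / AUG Met — identical.
Codon 2: GGU Gly / GGC Gly — synonymous.
Codon 3: CGC Arg / CGC Arg — identical.
Codon 4: GAU Asp / GAU Asp — identical.
Codon 5: AUC Ile / GUA Val — nonsynonymous.
Codon 6: GAG Glu / GAA Glu — synonymous.
Codon 7: UGC Cys / UGC Cys — identical.
Codon 8: UAC Tyr / UAC Tyr — identical.
Codon 9: GGG Gly / GGG Gly — identical.
Synonymous differences: 2.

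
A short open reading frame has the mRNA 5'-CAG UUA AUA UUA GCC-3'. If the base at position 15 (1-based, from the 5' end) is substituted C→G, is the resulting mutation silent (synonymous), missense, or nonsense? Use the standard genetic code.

silent

Position 15 falls in codon 5: GCC → Ala.
After the substitution the codon is GCG → Ala.
Both encode Ala, so the change is synonymous.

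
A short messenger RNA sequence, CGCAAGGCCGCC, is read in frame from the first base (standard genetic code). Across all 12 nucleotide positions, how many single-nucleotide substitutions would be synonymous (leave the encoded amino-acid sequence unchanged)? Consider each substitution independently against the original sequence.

Codon 1 (CGC, Arg): 3 synonymous substitutions.
Codon 2 (AAG, Lys): 1 synonymous substitution.
Codon 3 (GCC, Ala): 3 synonymous substitutions.
Codon 4 (GCC, Ala): 3 synonymous substitutions.
Total: 3 + 1 + 3 + 3 = 10.

10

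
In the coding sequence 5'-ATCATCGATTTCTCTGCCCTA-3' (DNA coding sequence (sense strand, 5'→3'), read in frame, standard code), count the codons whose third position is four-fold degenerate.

Codon 1 ATC (Ile): third position 3-fold.
Codon 2 ATC (Ile): third position 3-fold.
Codon 3 GAT (Asp): third position 2-fold.
Codon 4 TTC (Phe): third position 2-fold.
Codon 5 TCT (Ser): third position 4-fold.
Codon 6 GCC (Ala): third position 4-fold.
Codon 7 CTA (Leu): third position 4-fold.
Four-fold degenerate third positions: 3.

3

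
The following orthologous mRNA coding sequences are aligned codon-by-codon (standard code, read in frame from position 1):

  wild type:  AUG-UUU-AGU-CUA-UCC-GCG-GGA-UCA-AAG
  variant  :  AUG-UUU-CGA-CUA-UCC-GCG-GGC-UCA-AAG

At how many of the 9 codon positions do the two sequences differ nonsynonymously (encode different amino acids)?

1

Codon 1: AUG Met / AUG Met — identical.
Codon 2: UUU Phe / UUU Phe — identical.
Codon 3: AGU Ser / CGA Arg — nonsynonymous.
Codon 4: CUA Leu / CUA Leu — identical.
Codon 5: UCC Ser / UCC Ser — identical.
Codon 6: GCG Ala / GCG Ala — identical.
Codon 7: GGA Gly / GGC Gly — synonymous.
Codon 8: UCA Ser / UCA Ser — identical.
Codon 9: AAG Lys / AAG Lys — identical.
Nonsynonymous differences: 1.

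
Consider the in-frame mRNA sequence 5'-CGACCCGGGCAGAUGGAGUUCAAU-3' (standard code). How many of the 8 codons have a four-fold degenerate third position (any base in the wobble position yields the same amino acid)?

3

Codon 1 CGA (Arg): third position 4-fold.
Codon 2 CCC (Pro): third position 4-fold.
Codon 3 GGG (Gly): third position 4-fold.
Codon 4 CAG (Gln): third position 2-fold.
Codon 5 AUG (Met): third position 1-fold.
Codon 6 GAG (Glu): third position 2-fold.
Codon 7 UUC (Phe): third position 2-fold.
Codon 8 AAU (Asn): third position 2-fold.
Four-fold degenerate third positions: 3.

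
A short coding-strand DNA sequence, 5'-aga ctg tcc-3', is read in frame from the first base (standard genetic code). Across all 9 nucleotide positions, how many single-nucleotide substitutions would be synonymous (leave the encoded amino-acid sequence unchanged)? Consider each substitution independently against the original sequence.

9

Codon 1 (AGA, Arg): 2 synonymous substitutions.
Codon 2 (CTG, Leu): 4 synonymous substitutions.
Codon 3 (TCC, Ser): 3 synonymous substitutions.
Total: 2 + 4 + 3 = 9.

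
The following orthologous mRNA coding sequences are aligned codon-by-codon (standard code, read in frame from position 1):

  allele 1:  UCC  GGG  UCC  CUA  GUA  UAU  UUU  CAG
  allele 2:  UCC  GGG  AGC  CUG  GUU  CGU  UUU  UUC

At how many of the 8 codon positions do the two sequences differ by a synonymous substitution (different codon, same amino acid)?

Codon 1: UCC Ser / UCC Ser — identical.
Codon 2: GGG Gly / GGG Gly — identical.
Codon 3: UCC Ser / AGC Ser — synonymous.
Codon 4: CUA Leu / CUG Leu — synonymous.
Codon 5: GUA Val / GUU Val — synonymous.
Codon 6: UAU Tyr / CGU Arg — nonsynonymous.
Codon 7: UUU Phe / UUU Phe — identical.
Codon 8: CAG Gln / UUC Phe — nonsynonymous.
Synonymous differences: 3.

3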